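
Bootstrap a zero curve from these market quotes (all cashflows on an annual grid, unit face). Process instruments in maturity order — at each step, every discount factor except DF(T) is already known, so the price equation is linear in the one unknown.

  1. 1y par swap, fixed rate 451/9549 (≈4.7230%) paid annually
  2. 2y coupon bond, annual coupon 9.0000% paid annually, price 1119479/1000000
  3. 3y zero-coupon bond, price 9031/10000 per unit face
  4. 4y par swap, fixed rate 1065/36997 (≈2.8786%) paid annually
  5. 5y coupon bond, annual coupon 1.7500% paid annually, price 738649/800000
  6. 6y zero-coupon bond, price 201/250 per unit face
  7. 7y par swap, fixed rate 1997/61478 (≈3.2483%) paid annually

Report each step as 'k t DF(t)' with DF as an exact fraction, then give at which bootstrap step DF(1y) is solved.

step 1 [1y] swap r/1=451/9549: DF=(1 − 451/9549·(0))/(1+451/9549) = 9549/10000 ≈ 0.954900
step 2 [2y] bond c/1=9/100: DF=(1119479/1000000 − 9/100·(0.954900))/(1+9/100) = 4741/5000 ≈ 0.948200
step 3 [3y] zero: DF = P = 9031/10000 ≈ 0.903100
step 4 [4y] swap r/1=1065/36997: DF=(1 − 1065/36997·(0.954900+0.948200+0.903100))/(1+1065/36997) = 1787/2000 ≈ 0.893500
step 5 [5y] bond c/1=7/400: DF=(738649/800000 − 7/400·(0.954900+0.948200+0.903100+0.893500))/(1+7/400) = 4219/5000 ≈ 0.843800
step 6 [6y] zero: DF = P = 201/250 ≈ 0.804000
step 7 [7y] swap r/1=1997/61478: DF=(1 − 1997/61478·(0.954900+0.948200+0.903100+0.893500+0.843800+0.804000))/(1+1997/61478) = 8003/10000 ≈ 0.800300

1 1 9549/10000
2 2 4741/5000
3 3 9031/10000
4 4 1787/2000
5 5 4219/5000
6 6 201/250
7 7 8003/10000
DF(1y) is solved at step 1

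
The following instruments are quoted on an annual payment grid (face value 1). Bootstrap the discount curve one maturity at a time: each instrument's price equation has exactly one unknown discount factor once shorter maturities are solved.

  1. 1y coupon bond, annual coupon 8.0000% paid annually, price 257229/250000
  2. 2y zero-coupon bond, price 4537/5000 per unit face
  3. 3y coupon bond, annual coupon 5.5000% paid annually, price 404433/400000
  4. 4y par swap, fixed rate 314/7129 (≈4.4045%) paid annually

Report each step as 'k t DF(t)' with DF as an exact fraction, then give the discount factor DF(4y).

step 1 [1y] bond c/1=2/25: DF=(257229/250000 − 2/25·(0))/(1+2/25) = 9527/10000 ≈ 0.952700
step 2 [2y] zero: DF = P = 4537/5000 ≈ 0.907400
step 3 [3y] bond c/1=11/200: DF=(404433/400000 − 11/200·(0.952700+0.907400))/(1+11/200) = 4307/5000 ≈ 0.861400
step 4 [4y] swap r/1=314/7129: DF=(1 − 314/7129·(0.952700+0.907400+0.861400))/(1+314/7129) = 843/1000 ≈ 0.843000

1 1 9527/10000
2 2 4537/5000
3 3 4307/5000
4 4 843/1000
DF(4y) = 843/1000 ≈ 0.843000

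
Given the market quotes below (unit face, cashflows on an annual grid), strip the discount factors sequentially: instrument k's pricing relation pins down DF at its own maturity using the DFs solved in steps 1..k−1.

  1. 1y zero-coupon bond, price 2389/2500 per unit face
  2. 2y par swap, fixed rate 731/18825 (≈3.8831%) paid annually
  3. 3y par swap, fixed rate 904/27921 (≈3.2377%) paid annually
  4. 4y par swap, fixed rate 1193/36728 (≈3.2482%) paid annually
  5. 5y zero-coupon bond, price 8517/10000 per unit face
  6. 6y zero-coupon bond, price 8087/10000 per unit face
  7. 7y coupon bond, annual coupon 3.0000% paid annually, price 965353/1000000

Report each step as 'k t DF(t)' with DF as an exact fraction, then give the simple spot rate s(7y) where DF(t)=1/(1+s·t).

step 1 [1y] zero: DF = P = 2389/2500 ≈ 0.955600
step 2 [2y] swap r/1=731/18825: DF=(1 − 731/18825·(0.955600))/(1+731/18825) = 9269/10000 ≈ 0.926900
step 3 [3y] swap r/1=904/27921: DF=(1 − 904/27921·(0.955600+0.926900))/(1+904/27921) = 1137/1250 ≈ 0.909600
step 4 [4y] swap r/1=1193/36728: DF=(1 − 1193/36728·(0.955600+0.926900+0.909600))/(1+1193/36728) = 8807/10000 ≈ 0.880700
step 5 [5y] zero: DF = P = 8517/10000 ≈ 0.851700
step 6 [6y] zero: DF = P = 8087/10000 ≈ 0.808700
step 7 [7y] bond c/1=3/100: DF=(965353/1000000 − 3/100·(0.955600+0.926900+0.909600+0.880700+0.851700+0.808700))/(1+3/100) = 7819/10000 ≈ 0.781900

1 1 2389/2500
2 2 9269/10000
3 3 1137/1250
4 4 8807/10000
5 5 8517/10000
6 6 8087/10000
7 7 7819/10000
s(7y) = (1/(7819/10000) − 1)/(7) = 2181/54733 ≈ 3.9848%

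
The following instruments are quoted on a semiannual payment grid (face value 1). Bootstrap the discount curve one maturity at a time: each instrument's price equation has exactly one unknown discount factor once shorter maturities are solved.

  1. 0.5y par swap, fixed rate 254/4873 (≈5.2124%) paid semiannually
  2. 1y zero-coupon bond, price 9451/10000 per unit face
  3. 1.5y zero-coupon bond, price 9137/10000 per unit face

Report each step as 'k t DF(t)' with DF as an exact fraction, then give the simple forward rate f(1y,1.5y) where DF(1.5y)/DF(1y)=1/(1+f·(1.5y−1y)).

1 1/2 4873/5000
2 1 9451/10000
3 3/2 9137/10000
f(1y,1.5y) = ((9451/10000)/(9137/10000) − 1)/(1/2) = 628/9137 ≈ 6.8732%

step 1 [0.5y] swap r/2=127/4873: DF=(1 − 127/4873·(0))/(1+127/4873) = 4873/5000 ≈ 0.974600
step 2 [1y] zero: DF = P = 9451/10000 ≈ 0.945100
step 3 [1.5y] zero: DF = P = 9137/10000 ≈ 0.913700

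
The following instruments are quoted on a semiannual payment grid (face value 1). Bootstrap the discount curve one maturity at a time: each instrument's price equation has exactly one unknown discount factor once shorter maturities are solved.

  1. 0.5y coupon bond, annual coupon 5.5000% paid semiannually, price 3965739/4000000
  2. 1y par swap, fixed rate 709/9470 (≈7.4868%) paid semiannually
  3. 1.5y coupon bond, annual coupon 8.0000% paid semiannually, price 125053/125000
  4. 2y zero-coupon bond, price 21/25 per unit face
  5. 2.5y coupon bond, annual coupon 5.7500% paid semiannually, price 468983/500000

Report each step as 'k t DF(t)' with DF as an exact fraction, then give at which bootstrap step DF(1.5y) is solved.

1 1/2 9649/10000
2 1 9291/10000
3 3/2 8891/10000
4 2 21/25
5 5/2 1621/2000
DF(1.5y) is solved at step 3

step 1 [0.5y] bond c/2=11/400: DF=(3965739/4000000 − 11/400·(0))/(1+11/400) = 9649/10000 ≈ 0.964900
step 2 [1y] swap r/2=709/18940: DF=(1 − 709/18940·(0.964900))/(1+709/18940) = 9291/10000 ≈ 0.929100
step 3 [1.5y] bond c/2=1/25: DF=(125053/125000 − 1/25·(0.964900+0.929100))/(1+1/25) = 8891/10000 ≈ 0.889100
step 4 [2y] zero: DF = P = 21/25 ≈ 0.840000
step 5 [2.5y] bond c/2=23/800: DF=(468983/500000 − 23/800·(0.964900+0.929100+0.889100+0.840000))/(1+23/800) = 1621/2000 ≈ 0.810500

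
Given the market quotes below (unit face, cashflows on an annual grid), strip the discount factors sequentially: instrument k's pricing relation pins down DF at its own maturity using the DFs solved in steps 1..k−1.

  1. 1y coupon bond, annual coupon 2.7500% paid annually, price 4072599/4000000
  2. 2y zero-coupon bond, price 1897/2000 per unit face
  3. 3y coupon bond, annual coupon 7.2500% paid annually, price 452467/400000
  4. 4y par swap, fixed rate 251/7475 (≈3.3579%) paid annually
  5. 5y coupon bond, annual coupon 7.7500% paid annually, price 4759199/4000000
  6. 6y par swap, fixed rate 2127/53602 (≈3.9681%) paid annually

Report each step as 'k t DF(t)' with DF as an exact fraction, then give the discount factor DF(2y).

step 1 [1y] bond c/1=11/400: DF=(4072599/4000000 − 11/400·(0))/(1+11/400) = 9909/10000 ≈ 0.990900
step 2 [2y] zero: DF = P = 1897/2000 ≈ 0.948500
step 3 [3y] bond c/1=29/400: DF=(452467/400000 − 29/400·(0.990900+0.948500))/(1+29/400) = 2309/2500 ≈ 0.923600
step 4 [4y] swap r/1=251/7475: DF=(1 − 251/7475·(0.990900+0.948500+0.923600))/(1+251/7475) = 1749/2000 ≈ 0.874500
step 5 [5y] bond c/1=31/400: DF=(4759199/4000000 − 31/400·(0.990900+0.948500+0.923600+0.874500))/(1+31/400) = 4177/5000 ≈ 0.835400
step 6 [6y] swap r/1=2127/53602: DF=(1 − 2127/53602·(0.990900+0.948500+0.923600+0.874500+0.835400))/(1+2127/53602) = 7873/10000 ≈ 0.787300

1 1 9909/10000
2 2 1897/2000
3 3 2309/2500
4 4 1749/2000
5 5 4177/5000
6 6 7873/10000
DF(2y) = 1897/2000 ≈ 0.948500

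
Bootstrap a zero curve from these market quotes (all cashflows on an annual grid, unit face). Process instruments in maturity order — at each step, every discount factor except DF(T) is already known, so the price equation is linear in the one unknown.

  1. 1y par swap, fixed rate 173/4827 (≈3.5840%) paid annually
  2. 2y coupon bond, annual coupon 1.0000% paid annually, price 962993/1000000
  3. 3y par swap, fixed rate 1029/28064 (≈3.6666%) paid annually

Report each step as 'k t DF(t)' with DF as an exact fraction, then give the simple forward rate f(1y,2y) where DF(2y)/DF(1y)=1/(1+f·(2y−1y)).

1 1 4827/5000
2 2 9439/10000
3 3 8971/10000
f(1y,2y) = ((4827/5000)/(9439/10000) − 1)/(1) = 215/9439 ≈ 2.2778%

step 1 [1y] swap r/1=173/4827: DF=(1 − 173/4827·(0))/(1+173/4827) = 4827/5000 ≈ 0.965400
step 2 [2y] bond c/1=1/100: DF=(962993/1000000 − 1/100·(0.965400))/(1+1/100) = 9439/10000 ≈ 0.943900
step 3 [3y] swap r/1=1029/28064: DF=(1 − 1029/28064·(0.965400+0.943900))/(1+1029/28064) = 8971/10000 ≈ 0.897100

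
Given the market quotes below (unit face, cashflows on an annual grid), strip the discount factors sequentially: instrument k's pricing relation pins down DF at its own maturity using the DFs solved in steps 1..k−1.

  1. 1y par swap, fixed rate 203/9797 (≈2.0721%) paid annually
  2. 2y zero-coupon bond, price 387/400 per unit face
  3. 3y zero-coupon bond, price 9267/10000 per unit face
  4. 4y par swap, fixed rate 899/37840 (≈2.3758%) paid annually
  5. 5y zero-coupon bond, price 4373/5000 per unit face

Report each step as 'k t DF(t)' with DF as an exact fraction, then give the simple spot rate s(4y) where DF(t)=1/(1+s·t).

1 1 9797/10000
2 2 387/400
3 3 9267/10000
4 4 9101/10000
5 5 4373/5000
s(4y) = (1/(9101/10000) − 1)/(4) = 899/36404 ≈ 2.4695%

step 1 [1y] swap r/1=203/9797: DF=(1 − 203/9797·(0))/(1+203/9797) = 9797/10000 ≈ 0.979700
step 2 [2y] zero: DF = P = 387/400 ≈ 0.967500
step 3 [3y] zero: DF = P = 9267/10000 ≈ 0.926700
step 4 [4y] swap r/1=899/37840: DF=(1 − 899/37840·(0.979700+0.967500+0.926700))/(1+899/37840) = 9101/10000 ≈ 0.910100
step 5 [5y] zero: DF = P = 4373/5000 ≈ 0.874600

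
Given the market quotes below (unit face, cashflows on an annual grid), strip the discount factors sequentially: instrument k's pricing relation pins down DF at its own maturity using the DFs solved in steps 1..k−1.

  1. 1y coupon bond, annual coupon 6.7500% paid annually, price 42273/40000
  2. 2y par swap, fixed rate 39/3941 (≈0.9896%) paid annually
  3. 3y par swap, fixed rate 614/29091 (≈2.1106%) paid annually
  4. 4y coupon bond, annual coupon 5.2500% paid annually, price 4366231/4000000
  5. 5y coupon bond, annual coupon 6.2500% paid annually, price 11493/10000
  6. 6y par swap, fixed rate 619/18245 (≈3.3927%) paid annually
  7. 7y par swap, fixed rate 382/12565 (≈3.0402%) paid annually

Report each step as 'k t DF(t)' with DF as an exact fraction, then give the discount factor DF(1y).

1 1 99/100
2 2 1961/2000
3 3 4693/5000
4 4 223/250
5 5 8581/10000
6 6 8143/10000
7 7 809/1000
DF(1y) = 99/100 ≈ 0.990000

step 1 [1y] bond c/1=27/400: DF=(42273/40000 − 27/400·(0))/(1+27/400) = 99/100 ≈ 0.990000
step 2 [2y] swap r/1=39/3941: DF=(1 − 39/3941·(0.990000))/(1+39/3941) = 1961/2000 ≈ 0.980500
step 3 [3y] swap r/1=614/29091: DF=(1 − 614/29091·(0.990000+0.980500))/(1+614/29091) = 4693/5000 ≈ 0.938600
step 4 [4y] bond c/1=21/400: DF=(4366231/4000000 − 21/400·(0.990000+0.980500+0.938600))/(1+21/400) = 223/250 ≈ 0.892000
step 5 [5y] bond c/1=1/16: DF=(11493/10000 − 1/16·(0.990000+0.980500+0.938600+0.892000))/(1+1/16) = 8581/10000 ≈ 0.858100
step 6 [6y] swap r/1=619/18245: DF=(1 − 619/18245·(0.990000+0.980500+0.938600+0.892000+0.858100))/(1+619/18245) = 8143/10000 ≈ 0.814300
step 7 [7y] swap r/1=382/12565: DF=(1 − 382/12565·(0.990000+0.980500+0.938600+0.892000+0.858100+0.814300))/(1+382/12565) = 809/1000 ≈ 0.809000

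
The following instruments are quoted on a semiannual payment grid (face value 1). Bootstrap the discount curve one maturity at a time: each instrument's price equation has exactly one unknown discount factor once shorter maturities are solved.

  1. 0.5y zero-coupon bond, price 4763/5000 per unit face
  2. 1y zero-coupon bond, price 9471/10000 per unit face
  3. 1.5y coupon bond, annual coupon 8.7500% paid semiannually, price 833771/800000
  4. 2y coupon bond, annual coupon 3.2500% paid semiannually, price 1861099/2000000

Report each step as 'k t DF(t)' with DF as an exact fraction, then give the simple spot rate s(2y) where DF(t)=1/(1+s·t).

1 1/2 4763/5000
2 1 9471/10000
3 3/2 9189/10000
4 2 4353/5000
s(2y) = (1/(4353/5000) − 1)/(2) = 647/8706 ≈ 7.4317%

step 1 [0.5y] zero: DF = P = 4763/5000 ≈ 0.952600
step 2 [1y] zero: DF = P = 9471/10000 ≈ 0.947100
step 3 [1.5y] bond c/2=7/160: DF=(833771/800000 − 7/160·(0.952600+0.947100))/(1+7/160) = 9189/10000 ≈ 0.918900
step 4 [2y] bond c/2=13/800: DF=(1861099/2000000 − 13/800·(0.952600+0.947100+0.918900))/(1+13/800) = 4353/5000 ≈ 0.870600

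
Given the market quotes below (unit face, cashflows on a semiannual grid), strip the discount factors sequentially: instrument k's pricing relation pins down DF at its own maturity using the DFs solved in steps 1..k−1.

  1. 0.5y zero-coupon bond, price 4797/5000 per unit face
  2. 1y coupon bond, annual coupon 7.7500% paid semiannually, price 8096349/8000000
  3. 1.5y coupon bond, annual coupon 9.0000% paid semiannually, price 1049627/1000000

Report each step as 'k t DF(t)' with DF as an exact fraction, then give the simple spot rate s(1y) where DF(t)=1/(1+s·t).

1 1/2 4797/5000
2 1 1877/2000
3 3/2 9227/10000
s(1y) = (1/(1877/2000) − 1)/(1) = 123/1877 ≈ 6.5530%

step 1 [0.5y] zero: DF = P = 4797/5000 ≈ 0.959400
step 2 [1y] bond c/2=31/800: DF=(8096349/8000000 − 31/800·(0.959400))/(1+31/800) = 1877/2000 ≈ 0.938500
step 3 [1.5y] bond c/2=9/200: DF=(1049627/1000000 − 9/200·(0.959400+0.938500))/(1+9/200) = 9227/10000 ≈ 0.922700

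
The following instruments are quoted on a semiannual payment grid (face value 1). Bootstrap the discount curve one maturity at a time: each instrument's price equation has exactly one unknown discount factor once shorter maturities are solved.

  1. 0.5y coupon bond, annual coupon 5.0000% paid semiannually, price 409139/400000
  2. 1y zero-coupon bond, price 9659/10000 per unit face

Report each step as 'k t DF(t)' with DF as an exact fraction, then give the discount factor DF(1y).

step 1 [0.5y] bond c/2=1/40: DF=(409139/400000 − 1/40·(0))/(1+1/40) = 9979/10000 ≈ 0.997900
step 2 [1y] zero: DF = P = 9659/10000 ≈ 0.965900

1 1/2 9979/10000
2 1 9659/10000
DF(1y) = 9659/10000 ≈ 0.965900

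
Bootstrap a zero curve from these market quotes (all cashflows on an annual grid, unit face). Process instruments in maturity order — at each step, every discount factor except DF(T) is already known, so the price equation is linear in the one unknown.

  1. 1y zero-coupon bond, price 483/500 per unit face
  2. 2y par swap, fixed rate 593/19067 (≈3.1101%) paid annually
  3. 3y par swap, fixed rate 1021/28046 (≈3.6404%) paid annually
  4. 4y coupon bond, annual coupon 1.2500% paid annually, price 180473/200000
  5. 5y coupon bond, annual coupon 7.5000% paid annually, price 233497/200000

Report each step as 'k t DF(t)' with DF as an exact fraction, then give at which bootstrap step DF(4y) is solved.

step 1 [1y] zero: DF = P = 483/500 ≈ 0.966000
step 2 [2y] swap r/1=593/19067: DF=(1 − 593/19067·(0.966000))/(1+593/19067) = 9407/10000 ≈ 0.940700
step 3 [3y] swap r/1=1021/28046: DF=(1 − 1021/28046·(0.966000+0.940700))/(1+1021/28046) = 8979/10000 ≈ 0.897900
step 4 [4y] bond c/1=1/80: DF=(180473/200000 − 1/80·(0.966000+0.940700+0.897900))/(1+1/80) = 4283/5000 ≈ 0.856600
step 5 [5y] bond c/1=3/40: DF=(233497/200000 − 3/40·(0.966000+0.940700+0.897900+0.856600))/(1+3/40) = 4153/5000 ≈ 0.830600

1 1 483/500
2 2 9407/10000
3 3 8979/10000
4 4 4283/5000
5 5 4153/5000
DF(4y) is solved at step 4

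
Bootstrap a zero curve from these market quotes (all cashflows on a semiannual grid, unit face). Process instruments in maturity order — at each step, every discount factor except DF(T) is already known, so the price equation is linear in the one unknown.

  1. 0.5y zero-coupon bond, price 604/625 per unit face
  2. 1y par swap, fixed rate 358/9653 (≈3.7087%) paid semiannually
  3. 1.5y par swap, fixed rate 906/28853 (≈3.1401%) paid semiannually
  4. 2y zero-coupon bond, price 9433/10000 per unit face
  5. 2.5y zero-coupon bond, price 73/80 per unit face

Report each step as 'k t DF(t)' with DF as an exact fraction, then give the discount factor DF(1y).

step 1 [0.5y] zero: DF = P = 604/625 ≈ 0.966400
step 2 [1y] swap r/2=179/9653: DF=(1 − 179/9653·(0.966400))/(1+179/9653) = 4821/5000 ≈ 0.964200
step 3 [1.5y] swap r/2=453/28853: DF=(1 − 453/28853·(0.966400+0.964200))/(1+453/28853) = 9547/10000 ≈ 0.954700
step 4 [2y] zero: DF = P = 9433/10000 ≈ 0.943300
step 5 [2.5y] zero: DF = P = 73/80 ≈ 0.912500

1 1/2 604/625
2 1 4821/5000
3 3/2 9547/10000
4 2 9433/10000
5 5/2 73/80
DF(1y) = 4821/5000 ≈ 0.964200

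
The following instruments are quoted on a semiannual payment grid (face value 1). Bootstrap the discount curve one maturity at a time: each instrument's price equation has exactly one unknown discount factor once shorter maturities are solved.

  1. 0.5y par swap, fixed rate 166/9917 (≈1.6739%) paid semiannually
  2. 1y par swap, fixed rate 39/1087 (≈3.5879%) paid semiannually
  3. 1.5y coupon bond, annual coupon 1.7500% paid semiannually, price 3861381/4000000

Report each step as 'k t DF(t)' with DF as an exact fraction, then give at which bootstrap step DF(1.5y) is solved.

step 1 [0.5y] swap r/2=83/9917: DF=(1 − 83/9917·(0))/(1+83/9917) = 9917/10000 ≈ 0.991700
step 2 [1y] swap r/2=39/2174: DF=(1 − 39/2174·(0.991700))/(1+39/2174) = 9649/10000 ≈ 0.964900
step 3 [1.5y] bond c/2=7/800: DF=(3861381/4000000 − 7/800·(0.991700+0.964900))/(1+7/800) = 47/50 ≈ 0.940000

1 1/2 9917/10000
2 1 9649/10000
3 3/2 47/50
DF(1.5y) is solved at step 3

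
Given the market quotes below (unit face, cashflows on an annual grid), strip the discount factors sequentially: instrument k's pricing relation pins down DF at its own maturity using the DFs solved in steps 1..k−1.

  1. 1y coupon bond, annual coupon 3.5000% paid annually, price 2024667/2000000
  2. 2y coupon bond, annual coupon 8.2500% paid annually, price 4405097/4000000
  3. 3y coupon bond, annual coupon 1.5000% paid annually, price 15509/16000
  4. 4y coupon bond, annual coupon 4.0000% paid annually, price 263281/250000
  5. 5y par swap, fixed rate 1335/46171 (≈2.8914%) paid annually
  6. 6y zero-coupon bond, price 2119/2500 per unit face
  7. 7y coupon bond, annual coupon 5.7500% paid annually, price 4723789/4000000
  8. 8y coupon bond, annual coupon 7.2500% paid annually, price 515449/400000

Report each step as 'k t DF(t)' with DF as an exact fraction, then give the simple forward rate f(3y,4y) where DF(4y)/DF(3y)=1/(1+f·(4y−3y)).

1 1 9781/10000
2 2 2357/2500
3 3 4633/5000
4 4 9031/10000
5 5 1733/2000
6 6 2119/2500
7 7 2049/2500
8 8 7767/10000
f(3y,4y) = ((4633/5000)/(9031/10000) − 1)/(1) = 235/9031 ≈ 2.6021%

step 1 [1y] bond c/1=7/200: DF=(2024667/2000000 − 7/200·(0))/(1+7/200) = 9781/10000 ≈ 0.978100
step 2 [2y] bond c/1=33/400: DF=(4405097/4000000 − 33/400·(0.978100))/(1+33/400) = 2357/2500 ≈ 0.942800
step 3 [3y] bond c/1=3/200: DF=(15509/16000 − 3/200·(0.978100+0.942800))/(1+3/200) = 4633/5000 ≈ 0.926600
step 4 [4y] bond c/1=1/25: DF=(263281/250000 − 1/25·(0.978100+0.942800+0.926600))/(1+1/25) = 9031/10000 ≈ 0.903100
step 5 [5y] swap r/1=1335/46171: DF=(1 − 1335/46171·(0.978100+0.942800+0.926600+0.903100))/(1+1335/46171) = 1733/2000 ≈ 0.866500
step 6 [6y] zero: DF = P = 2119/2500 ≈ 0.847600
step 7 [7y] bond c/1=23/400: DF=(4723789/4000000 − 23/400·(0.978100+0.942800+0.926600+0.903100+0.866500+0.847600))/(1+23/400) = 2049/2500 ≈ 0.819600
step 8 [8y] bond c/1=29/400: DF=(515449/400000 − 29/400·(0.978100+0.942800+0.926600+0.903100+0.866500+0.847600+0.819600))/(1+29/400) = 7767/10000 ≈ 0.776700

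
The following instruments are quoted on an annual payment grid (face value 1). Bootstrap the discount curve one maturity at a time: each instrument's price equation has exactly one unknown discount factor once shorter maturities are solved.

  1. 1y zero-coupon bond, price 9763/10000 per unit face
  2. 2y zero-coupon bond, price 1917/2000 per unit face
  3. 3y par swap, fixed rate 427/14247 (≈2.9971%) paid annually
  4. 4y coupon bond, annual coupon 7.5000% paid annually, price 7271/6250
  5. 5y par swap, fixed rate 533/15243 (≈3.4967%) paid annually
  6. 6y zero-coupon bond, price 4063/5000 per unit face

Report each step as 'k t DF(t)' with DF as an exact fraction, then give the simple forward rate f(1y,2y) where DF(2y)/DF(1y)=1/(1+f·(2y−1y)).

1 1 9763/10000
2 2 1917/2000
3 3 4573/5000
4 4 4417/5000
5 5 8401/10000
6 6 4063/5000
f(1y,2y) = ((9763/10000)/(1917/2000) − 1)/(1) = 178/9585 ≈ 1.8571%

step 1 [1y] zero: DF = P = 9763/10000 ≈ 0.976300
step 2 [2y] zero: DF = P = 1917/2000 ≈ 0.958500
step 3 [3y] swap r/1=427/14247: DF=(1 − 427/14247·(0.976300+0.958500))/(1+427/14247) = 4573/5000 ≈ 0.914600
step 4 [4y] bond c/1=3/40: DF=(7271/6250 − 3/40·(0.976300+0.958500+0.914600))/(1+3/40) = 4417/5000 ≈ 0.883400
step 5 [5y] swap r/1=533/15243: DF=(1 − 533/15243·(0.976300+0.958500+0.914600+0.883400))/(1+533/15243) = 8401/10000 ≈ 0.840100
step 6 [6y] zero: DF = P = 4063/5000 ≈ 0.812600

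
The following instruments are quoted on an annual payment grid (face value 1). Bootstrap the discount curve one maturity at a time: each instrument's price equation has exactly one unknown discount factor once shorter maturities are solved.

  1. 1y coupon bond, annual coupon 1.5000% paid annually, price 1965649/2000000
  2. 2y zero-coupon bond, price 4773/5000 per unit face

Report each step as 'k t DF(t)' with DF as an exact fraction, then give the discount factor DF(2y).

step 1 [1y] bond c/1=3/200: DF=(1965649/2000000 − 3/200·(0))/(1+3/200) = 9683/10000 ≈ 0.968300
step 2 [2y] zero: DF = P = 4773/5000 ≈ 0.954600

1 1 9683/10000
2 2 4773/5000
DF(2y) = 4773/5000 ≈ 0.954600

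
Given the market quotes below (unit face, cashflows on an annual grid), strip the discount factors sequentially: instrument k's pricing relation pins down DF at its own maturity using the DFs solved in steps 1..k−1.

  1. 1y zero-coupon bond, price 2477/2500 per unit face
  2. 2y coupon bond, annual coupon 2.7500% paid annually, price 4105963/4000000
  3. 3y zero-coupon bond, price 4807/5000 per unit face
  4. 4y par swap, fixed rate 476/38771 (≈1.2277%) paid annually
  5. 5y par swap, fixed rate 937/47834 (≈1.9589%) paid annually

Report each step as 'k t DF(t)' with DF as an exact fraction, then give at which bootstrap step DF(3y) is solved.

1 1 2477/2500
2 2 389/400
3 3 4807/5000
4 4 2381/2500
5 5 9063/10000
DF(3y) is solved at step 3

step 1 [1y] zero: DF = P = 2477/2500 ≈ 0.990800
step 2 [2y] bond c/1=11/400: DF=(4105963/4000000 − 11/400·(0.990800))/(1+11/400) = 389/400 ≈ 0.972500
step 3 [3y] zero: DF = P = 4807/5000 ≈ 0.961400
step 4 [4y] swap r/1=476/38771: DF=(1 − 476/38771·(0.990800+0.972500+0.961400))/(1+476/38771) = 2381/2500 ≈ 0.952400
step 5 [5y] swap r/1=937/47834: DF=(1 − 937/47834·(0.990800+0.972500+0.961400+0.952400))/(1+937/47834) = 9063/10000 ≈ 0.906300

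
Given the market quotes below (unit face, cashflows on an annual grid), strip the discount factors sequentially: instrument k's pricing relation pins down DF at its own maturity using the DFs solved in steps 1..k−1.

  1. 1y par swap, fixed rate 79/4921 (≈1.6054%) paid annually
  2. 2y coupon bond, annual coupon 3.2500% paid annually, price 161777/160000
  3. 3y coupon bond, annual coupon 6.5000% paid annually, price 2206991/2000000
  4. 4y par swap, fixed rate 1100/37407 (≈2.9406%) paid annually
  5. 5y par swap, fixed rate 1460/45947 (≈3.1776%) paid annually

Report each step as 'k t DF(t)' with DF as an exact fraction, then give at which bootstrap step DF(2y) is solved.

1 1 4921/5000
2 2 9483/10000
3 3 4591/5000
4 4 89/100
5 5 427/500
DF(2y) is solved at step 2

step 1 [1y] swap r/1=79/4921: DF=(1 − 79/4921·(0))/(1+79/4921) = 4921/5000 ≈ 0.984200
step 2 [2y] bond c/1=13/400: DF=(161777/160000 − 13/400·(0.984200))/(1+13/400) = 9483/10000 ≈ 0.948300
step 3 [3y] bond c/1=13/200: DF=(2206991/2000000 − 13/200·(0.984200+0.948300))/(1+13/200) = 4591/5000 ≈ 0.918200
step 4 [4y] swap r/1=1100/37407: DF=(1 − 1100/37407·(0.984200+0.948300+0.918200))/(1+1100/37407) = 89/100 ≈ 0.890000
step 5 [5y] swap r/1=1460/45947: DF=(1 − 1460/45947·(0.984200+0.948300+0.918200+0.890000))/(1+1460/45947) = 427/500 ≈ 0.854000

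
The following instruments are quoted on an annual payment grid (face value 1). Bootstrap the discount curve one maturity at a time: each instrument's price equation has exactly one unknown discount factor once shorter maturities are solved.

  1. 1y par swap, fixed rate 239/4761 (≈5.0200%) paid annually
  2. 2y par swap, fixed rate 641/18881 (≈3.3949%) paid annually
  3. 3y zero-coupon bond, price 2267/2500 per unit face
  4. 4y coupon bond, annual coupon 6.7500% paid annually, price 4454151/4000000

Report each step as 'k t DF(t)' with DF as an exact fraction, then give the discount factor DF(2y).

1 1 4761/5000
2 2 9359/10000
3 3 2267/2500
4 4 1083/1250
DF(2y) = 9359/10000 ≈ 0.935900

step 1 [1y] swap r/1=239/4761: DF=(1 − 239/4761·(0))/(1+239/4761) = 4761/5000 ≈ 0.952200
step 2 [2y] swap r/1=641/18881: DF=(1 − 641/18881·(0.952200))/(1+641/18881) = 9359/10000 ≈ 0.935900
step 3 [3y] zero: DF = P = 2267/2500 ≈ 0.906800
step 4 [4y] bond c/1=27/400: DF=(4454151/4000000 − 27/400·(0.952200+0.935900+0.906800))/(1+27/400) = 1083/1250 ≈ 0.866400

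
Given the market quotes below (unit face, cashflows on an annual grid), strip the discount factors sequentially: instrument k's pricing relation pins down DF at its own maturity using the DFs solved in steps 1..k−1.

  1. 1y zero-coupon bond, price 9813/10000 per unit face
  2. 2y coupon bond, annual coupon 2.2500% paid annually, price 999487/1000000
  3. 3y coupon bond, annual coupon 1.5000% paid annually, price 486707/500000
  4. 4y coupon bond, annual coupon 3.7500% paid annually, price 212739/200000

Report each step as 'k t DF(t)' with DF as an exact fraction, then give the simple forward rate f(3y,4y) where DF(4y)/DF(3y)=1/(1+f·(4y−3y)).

1 1 9813/10000
2 2 9559/10000
3 3 1163/1250
4 4 576/625
f(3y,4y) = ((1163/1250)/(576/625) − 1)/(1) = 11/1152 ≈ 0.9549%

step 1 [1y] zero: DF = P = 9813/10000 ≈ 0.981300
step 2 [2y] bond c/1=9/400: DF=(999487/1000000 − 9/400·(0.981300))/(1+9/400) = 9559/10000 ≈ 0.955900
step 3 [3y] bond c/1=3/200: DF=(486707/500000 − 3/200·(0.981300+0.955900))/(1+3/200) = 1163/1250 ≈ 0.930400
step 4 [4y] bond c/1=3/80: DF=(212739/200000 − 3/80·(0.981300+0.955900+0.930400))/(1+3/80) = 576/625 ≈ 0.921600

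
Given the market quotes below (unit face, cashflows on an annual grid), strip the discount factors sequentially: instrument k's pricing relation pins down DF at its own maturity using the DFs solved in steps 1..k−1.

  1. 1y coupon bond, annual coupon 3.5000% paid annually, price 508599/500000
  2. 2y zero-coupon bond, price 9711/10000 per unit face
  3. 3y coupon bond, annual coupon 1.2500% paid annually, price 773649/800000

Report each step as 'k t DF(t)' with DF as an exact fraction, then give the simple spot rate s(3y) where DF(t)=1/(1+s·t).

step 1 [1y] bond c/1=7/200: DF=(508599/500000 − 7/200·(0))/(1+7/200) = 2457/2500 ≈ 0.982800
step 2 [2y] zero: DF = P = 9711/10000 ≈ 0.971100
step 3 [3y] bond c/1=1/80: DF=(773649/800000 − 1/80·(0.982800+0.971100))/(1+1/80) = 931/1000 ≈ 0.931000

1 1 2457/2500
2 2 9711/10000
3 3 931/1000
s(3y) = (1/(931/1000) − 1)/(3) = 23/931 ≈ 2.4705%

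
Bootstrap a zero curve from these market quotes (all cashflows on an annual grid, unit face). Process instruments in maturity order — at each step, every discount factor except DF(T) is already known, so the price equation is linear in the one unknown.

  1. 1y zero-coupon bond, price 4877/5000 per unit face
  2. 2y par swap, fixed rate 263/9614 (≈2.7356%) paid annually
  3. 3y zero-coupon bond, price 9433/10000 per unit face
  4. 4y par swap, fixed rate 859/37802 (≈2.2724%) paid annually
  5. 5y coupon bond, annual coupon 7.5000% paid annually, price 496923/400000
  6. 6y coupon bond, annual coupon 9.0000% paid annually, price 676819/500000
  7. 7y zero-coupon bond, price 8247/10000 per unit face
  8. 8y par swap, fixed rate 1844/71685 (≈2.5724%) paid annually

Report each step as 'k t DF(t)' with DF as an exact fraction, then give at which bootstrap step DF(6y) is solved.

step 1 [1y] zero: DF = P = 4877/5000 ≈ 0.975400
step 2 [2y] swap r/1=263/9614: DF=(1 − 263/9614·(0.975400))/(1+263/9614) = 4737/5000 ≈ 0.947400
step 3 [3y] zero: DF = P = 9433/10000 ≈ 0.943300
step 4 [4y] swap r/1=859/37802: DF=(1 − 859/37802·(0.975400+0.947400+0.943300))/(1+859/37802) = 9141/10000 ≈ 0.914100
step 5 [5y] bond c/1=3/40: DF=(496923/400000 − 3/40·(0.975400+0.947400+0.943300+0.914100))/(1+3/40) = 8919/10000 ≈ 0.891900
step 6 [6y] bond c/1=9/100: DF=(676819/500000 − 9/100·(0.975400+0.947400+0.943300+0.914100+0.891900))/(1+9/100) = 8561/10000 ≈ 0.856100
step 7 [7y] zero: DF = P = 8247/10000 ≈ 0.824700
step 8 [8y] swap r/1=1844/71685: DF=(1 − 1844/71685·(0.975400+0.947400+0.943300+0.914100+0.891900+0.856100+0.824700))/(1+1844/71685) = 2039/2500 ≈ 0.815600

1 1 4877/5000
2 2 4737/5000
3 3 9433/10000
4 4 9141/10000
5 5 8919/10000
6 6 8561/10000
7 7 8247/10000
8 8 2039/2500
DF(6y) is solved at step 6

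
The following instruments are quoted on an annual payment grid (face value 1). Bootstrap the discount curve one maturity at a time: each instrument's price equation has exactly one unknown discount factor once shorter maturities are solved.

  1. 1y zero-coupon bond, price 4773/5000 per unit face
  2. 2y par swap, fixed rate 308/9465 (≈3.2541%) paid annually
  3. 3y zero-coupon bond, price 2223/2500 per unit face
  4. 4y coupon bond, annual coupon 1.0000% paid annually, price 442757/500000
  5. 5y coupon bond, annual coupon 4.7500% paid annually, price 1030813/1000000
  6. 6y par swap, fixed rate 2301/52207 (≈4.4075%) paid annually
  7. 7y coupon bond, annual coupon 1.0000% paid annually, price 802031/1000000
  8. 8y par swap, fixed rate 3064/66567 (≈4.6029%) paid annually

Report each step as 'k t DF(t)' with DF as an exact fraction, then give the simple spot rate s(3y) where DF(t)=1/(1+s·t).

1 1 4773/5000
2 2 1173/1250
3 3 2223/2500
4 4 2123/2500
5 5 4097/5000
6 6 7699/10000
7 7 464/625
8 8 867/1250
s(3y) = (1/(2223/2500) − 1)/(3) = 277/6669 ≈ 4.1535%

step 1 [1y] zero: DF = P = 4773/5000 ≈ 0.954600
step 2 [2y] swap r/1=308/9465: DF=(1 − 308/9465·(0.954600))/(1+308/9465) = 1173/1250 ≈ 0.938400
step 3 [3y] zero: DF = P = 2223/2500 ≈ 0.889200
step 4 [4y] bond c/1=1/100: DF=(442757/500000 − 1/100·(0.954600+0.938400+0.889200))/(1+1/100) = 2123/2500 ≈ 0.849200
step 5 [5y] bond c/1=19/400: DF=(1030813/1000000 − 19/400·(0.954600+0.938400+0.889200+0.849200))/(1+19/400) = 4097/5000 ≈ 0.819400
step 6 [6y] swap r/1=2301/52207: DF=(1 − 2301/52207·(0.954600+0.938400+0.889200+0.849200+0.819400))/(1+2301/52207) = 7699/10000 ≈ 0.769900
step 7 [7y] bond c/1=1/100: DF=(802031/1000000 − 1/100·(0.954600+0.938400+0.889200+0.849200+0.819400+0.769900))/(1+1/100) = 464/625 ≈ 0.742400
step 8 [8y] swap r/1=3064/66567: DF=(1 − 3064/66567·(0.954600+0.938400+0.889200+0.849200+0.819400+0.769900+0.742400))/(1+3064/66567) = 867/1250 ≈ 0.693600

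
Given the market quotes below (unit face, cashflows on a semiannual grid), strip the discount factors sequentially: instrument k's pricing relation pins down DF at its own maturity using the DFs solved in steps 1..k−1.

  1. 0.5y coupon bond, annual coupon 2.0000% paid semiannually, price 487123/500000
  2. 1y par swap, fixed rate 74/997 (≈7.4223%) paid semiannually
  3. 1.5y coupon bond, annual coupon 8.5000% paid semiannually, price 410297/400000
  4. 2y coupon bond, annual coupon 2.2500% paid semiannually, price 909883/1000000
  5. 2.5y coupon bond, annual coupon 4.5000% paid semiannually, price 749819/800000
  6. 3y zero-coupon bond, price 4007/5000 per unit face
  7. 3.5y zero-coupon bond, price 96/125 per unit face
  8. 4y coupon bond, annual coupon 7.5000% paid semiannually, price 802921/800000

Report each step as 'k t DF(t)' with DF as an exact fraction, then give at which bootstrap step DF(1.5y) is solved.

1 1/2 4823/5000
2 1 9297/10000
3 3/2 9067/10000
4 2 4343/5000
5 5/2 8359/10000
6 3 4007/5000
7 7/2 96/125
8 4 3739/5000
DF(1.5y) is solved at step 3

step 1 [0.5y] bond c/2=1/100: DF=(487123/500000 − 1/100·(0))/(1+1/100) = 4823/5000 ≈ 0.964600
step 2 [1y] swap r/2=37/997: DF=(1 − 37/997·(0.964600))/(1+37/997) = 9297/10000 ≈ 0.929700
step 3 [1.5y] bond c/2=17/400: DF=(410297/400000 − 17/400·(0.964600+0.929700))/(1+17/400) = 9067/10000 ≈ 0.906700
step 4 [2y] bond c/2=9/800: DF=(909883/1000000 − 9/800·(0.964600+0.929700+0.906700))/(1+9/800) = 4343/5000 ≈ 0.868600
step 5 [2.5y] bond c/2=9/400: DF=(749819/800000 − 9/400·(0.964600+0.929700+0.906700+0.868600))/(1+9/400) = 8359/10000 ≈ 0.835900
step 6 [3y] zero: DF = P = 4007/5000 ≈ 0.801400
step 7 [3.5y] zero: DF = P = 96/125 ≈ 0.768000
step 8 [4y] bond c/2=3/80: DF=(802921/800000 − 3/80·(0.964600+0.929700+0.906700+0.868600+0.835900+0.801400+0.768000))/(1+3/80) = 3739/5000 ≈ 0.747800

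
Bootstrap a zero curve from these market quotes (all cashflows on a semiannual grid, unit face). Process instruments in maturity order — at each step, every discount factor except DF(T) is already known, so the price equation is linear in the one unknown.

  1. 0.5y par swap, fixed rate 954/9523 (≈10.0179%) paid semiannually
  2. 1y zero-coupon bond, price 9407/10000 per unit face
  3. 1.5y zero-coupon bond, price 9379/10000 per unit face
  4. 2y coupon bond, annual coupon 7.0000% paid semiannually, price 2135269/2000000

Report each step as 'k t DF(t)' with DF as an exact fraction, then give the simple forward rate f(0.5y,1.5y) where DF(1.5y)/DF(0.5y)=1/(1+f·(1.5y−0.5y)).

1 1/2 9523/10000
2 1 9407/10000
3 3/2 9379/10000
4 2 4679/5000
f(0.5y,1.5y) = ((9523/10000)/(9379/10000) − 1)/(1) = 144/9379 ≈ 1.5353%

step 1 [0.5y] swap r/2=477/9523: DF=(1 − 477/9523·(0))/(1+477/9523) = 9523/10000 ≈ 0.952300
step 2 [1y] zero: DF = P = 9407/10000 ≈ 0.940700
step 3 [1.5y] zero: DF = P = 9379/10000 ≈ 0.937900
step 4 [2y] bond c/2=7/200: DF=(2135269/2000000 − 7/200·(0.952300+0.940700+0.937900))/(1+7/200) = 4679/5000 ≈ 0.935800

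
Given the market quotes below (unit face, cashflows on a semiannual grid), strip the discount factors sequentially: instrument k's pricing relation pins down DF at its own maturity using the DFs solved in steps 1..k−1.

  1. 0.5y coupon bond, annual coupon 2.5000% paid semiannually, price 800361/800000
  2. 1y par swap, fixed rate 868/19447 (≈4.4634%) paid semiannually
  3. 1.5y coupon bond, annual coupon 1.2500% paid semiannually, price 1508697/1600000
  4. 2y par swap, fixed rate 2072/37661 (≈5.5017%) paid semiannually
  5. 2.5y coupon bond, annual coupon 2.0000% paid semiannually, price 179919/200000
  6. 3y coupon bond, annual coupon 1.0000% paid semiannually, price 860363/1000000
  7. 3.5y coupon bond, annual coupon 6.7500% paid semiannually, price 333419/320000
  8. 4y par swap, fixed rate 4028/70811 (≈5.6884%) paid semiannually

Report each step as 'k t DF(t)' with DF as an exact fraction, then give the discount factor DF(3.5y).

1 1/2 9881/10000
2 1 4783/5000
3 3/2 37/40
4 2 2241/2500
5 5/2 4267/5000
6 3 8331/10000
7 7/2 8299/10000
8 4 3993/5000
DF(3.5y) = 8299/10000 ≈ 0.829900

step 1 [0.5y] bond c/2=1/80: DF=(800361/800000 − 1/80·(0))/(1+1/80) = 9881/10000 ≈ 0.988100
step 2 [1y] swap r/2=434/19447: DF=(1 − 434/19447·(0.988100))/(1+434/19447) = 4783/5000 ≈ 0.956600
step 3 [1.5y] bond c/2=1/160: DF=(1508697/1600000 − 1/160·(0.988100+0.956600))/(1+1/160) = 37/40 ≈ 0.925000
step 4 [2y] swap r/2=1036/37661: DF=(1 − 1036/37661·(0.988100+0.956600+0.925000))/(1+1036/37661) = 2241/2500 ≈ 0.896400
step 5 [2.5y] bond c/2=1/100: DF=(179919/200000 − 1/100·(0.988100+0.956600+0.925000+0.896400))/(1+1/100) = 4267/5000 ≈ 0.853400
step 6 [3y] bond c/2=1/200: DF=(860363/1000000 − 1/200·(0.988100+0.956600+0.925000+0.896400+0.853400))/(1+1/200) = 8331/10000 ≈ 0.833100
step 7 [3.5y] bond c/2=27/800: DF=(333419/320000 − 27/800·(0.988100+0.956600+0.925000+0.896400+0.853400+0.833100))/(1+27/800) = 8299/10000 ≈ 0.829900
step 8 [4y] swap r/2=2014/70811: DF=(1 − 2014/70811·(0.988100+0.956600+0.925000+0.896400+0.853400+0.833100+0.829900))/(1+2014/70811) = 3993/5000 ≈ 0.798600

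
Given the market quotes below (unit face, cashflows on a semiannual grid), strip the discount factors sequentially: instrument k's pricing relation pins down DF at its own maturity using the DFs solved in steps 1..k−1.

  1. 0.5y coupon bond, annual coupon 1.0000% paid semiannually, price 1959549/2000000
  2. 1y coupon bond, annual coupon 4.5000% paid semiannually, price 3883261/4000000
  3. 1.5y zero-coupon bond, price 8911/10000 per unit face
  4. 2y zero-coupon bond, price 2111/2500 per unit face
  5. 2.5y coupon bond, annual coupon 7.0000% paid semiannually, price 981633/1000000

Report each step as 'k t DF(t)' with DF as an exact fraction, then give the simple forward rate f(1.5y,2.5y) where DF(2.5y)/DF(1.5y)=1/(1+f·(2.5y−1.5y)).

step 1 [0.5y] bond c/2=1/200: DF=(1959549/2000000 − 1/200·(0))/(1+1/200) = 9749/10000 ≈ 0.974900
step 2 [1y] bond c/2=9/400: DF=(3883261/4000000 − 9/400·(0.974900))/(1+9/400) = 116/125 ≈ 0.928000
step 3 [1.5y] zero: DF = P = 8911/10000 ≈ 0.891100
step 4 [2y] zero: DF = P = 2111/2500 ≈ 0.844400
step 5 [2.5y] bond c/2=7/200: DF=(981633/1000000 − 7/200·(0.974900+0.928000+0.891100+0.844400))/(1+7/200) = 4127/5000 ≈ 0.825400

1 1/2 9749/10000
2 1 116/125
3 3/2 8911/10000
4 2 2111/2500
5 5/2 4127/5000
f(1.5y,2.5y) = ((8911/10000)/(4127/5000) − 1)/(1) = 657/8254 ≈ 7.9598%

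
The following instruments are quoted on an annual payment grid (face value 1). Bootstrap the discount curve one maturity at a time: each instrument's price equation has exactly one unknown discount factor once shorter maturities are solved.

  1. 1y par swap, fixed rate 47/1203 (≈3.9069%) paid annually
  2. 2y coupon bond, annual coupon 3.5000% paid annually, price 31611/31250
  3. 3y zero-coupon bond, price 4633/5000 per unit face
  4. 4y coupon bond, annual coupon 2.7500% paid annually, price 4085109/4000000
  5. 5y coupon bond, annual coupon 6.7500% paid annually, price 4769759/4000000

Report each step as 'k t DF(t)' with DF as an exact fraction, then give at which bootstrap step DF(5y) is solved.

1 1 1203/1250
2 2 1181/1250
3 3 4633/5000
4 4 9181/10000
5 5 4399/5000
DF(5y) is solved at step 5

step 1 [1y] swap r/1=47/1203: DF=(1 − 47/1203·(0))/(1+47/1203) = 1203/1250 ≈ 0.962400
step 2 [2y] bond c/1=7/200: DF=(31611/31250 − 7/200·(0.962400))/(1+7/200) = 1181/1250 ≈ 0.944800
step 3 [3y] zero: DF = P = 4633/5000 ≈ 0.926600
step 4 [4y] bond c/1=11/400: DF=(4085109/4000000 − 11/400·(0.962400+0.944800+0.926600))/(1+11/400) = 9181/10000 ≈ 0.918100
step 5 [5y] bond c/1=27/400: DF=(4769759/4000000 − 27/400·(0.962400+0.944800+0.926600+0.918100))/(1+27/400) = 4399/5000 ≈ 0.879800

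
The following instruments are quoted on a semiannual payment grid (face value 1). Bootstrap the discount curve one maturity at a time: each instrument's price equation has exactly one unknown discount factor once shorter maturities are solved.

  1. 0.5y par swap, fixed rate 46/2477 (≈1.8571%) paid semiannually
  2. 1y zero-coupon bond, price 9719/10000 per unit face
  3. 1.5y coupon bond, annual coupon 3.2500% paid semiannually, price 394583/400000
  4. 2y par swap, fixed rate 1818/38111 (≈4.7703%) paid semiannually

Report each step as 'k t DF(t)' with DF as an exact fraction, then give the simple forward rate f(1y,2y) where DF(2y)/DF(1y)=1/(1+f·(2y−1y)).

step 1 [0.5y] swap r/2=23/2477: DF=(1 − 23/2477·(0))/(1+23/2477) = 2477/2500 ≈ 0.990800
step 2 [1y] zero: DF = P = 9719/10000 ≈ 0.971900
step 3 [1.5y] bond c/2=13/800: DF=(394583/400000 − 13/800·(0.990800+0.971900))/(1+13/800) = 9393/10000 ≈ 0.939300
step 4 [2y] swap r/2=909/38111: DF=(1 − 909/38111·(0.990800+0.971900+0.939300))/(1+909/38111) = 9091/10000 ≈ 0.909100

1 1/2 2477/2500
2 1 9719/10000
3 3/2 9393/10000
4 2 9091/10000
f(1y,2y) = ((9719/10000)/(9091/10000) − 1)/(1) = 628/9091 ≈ 6.9079%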